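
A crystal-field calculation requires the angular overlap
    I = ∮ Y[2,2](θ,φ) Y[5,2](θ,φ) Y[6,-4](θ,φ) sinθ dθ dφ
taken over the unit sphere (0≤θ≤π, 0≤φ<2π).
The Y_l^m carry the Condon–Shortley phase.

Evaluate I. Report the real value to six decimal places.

0.000000

Σlᵢ=13 odd — θ-integrand is odd under cosθ→−cosθ; I=0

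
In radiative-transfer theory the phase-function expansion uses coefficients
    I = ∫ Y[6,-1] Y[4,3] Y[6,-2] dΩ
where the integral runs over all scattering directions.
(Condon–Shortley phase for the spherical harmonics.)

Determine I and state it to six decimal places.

m-sum 0 ✓  L=16 even ✓  2≤6≤10 ✓
Π(2lᵢ+1) = 13×9×13 = 1521
triangle coeff Δ(6,4,6) = 1/15315300
Σ_t [0,4]: t=0:+1/829440 t=1:−1/25920 t=2:+1/9216 t=3:−1/25920 t=4:+1/829440 = 7/207360
(3j)²=28/2431 [(6 4 6; 0 0 0)], sign=+1
Σ_t [3,4]: t=3:−1/82944 t=4:+1/103680 = -1/414720
(3j)²=49/43758 [(6 4 6; -1 3 -2)], sign=-1
⇒ 4πI² = 686/34969
I = (-1)√(686/34969/(4π)) = -0.03951077

-0.039511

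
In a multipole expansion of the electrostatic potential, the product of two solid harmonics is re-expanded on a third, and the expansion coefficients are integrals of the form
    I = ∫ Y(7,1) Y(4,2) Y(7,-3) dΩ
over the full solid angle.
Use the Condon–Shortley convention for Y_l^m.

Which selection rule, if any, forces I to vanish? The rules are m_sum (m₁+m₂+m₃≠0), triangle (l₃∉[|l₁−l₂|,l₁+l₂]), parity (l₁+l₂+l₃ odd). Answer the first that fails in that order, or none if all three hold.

none

m₁+m₂+m₃ = 1 + 2 − 3 = 0  ✓
triangle: |7−4|=3 ≤ l₃=7 ≤ 7+4=11  ✓
parity: l₁+l₂+l₃ = 18 is even  ✓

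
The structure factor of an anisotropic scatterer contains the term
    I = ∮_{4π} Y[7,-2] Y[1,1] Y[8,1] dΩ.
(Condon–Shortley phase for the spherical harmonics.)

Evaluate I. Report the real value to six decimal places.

Checks pass: Σm=0; 16 even; l₃=8∈[6,8].
(2·7+1)(2·1+1)(2·8+1) = 765
Δ: 0! 14! 2! / 17! → 1/2040
sum: t=0:+1/25401600 = 1/25401600
3j²(7 1 8; 0 0 0) = Δ·Π!·Σ² = 8/255  (sign +1)
sum: t=0:+1/87091200 = 1/87091200
3j²(7 1 8; -2 1 1) = Δ·Π!·Σ² = 7/680  (sign -1)
combine: 4πI² = 765·8/255·7/680 = 21/85
take √, sign -1: I = -0.14021525

-0.140215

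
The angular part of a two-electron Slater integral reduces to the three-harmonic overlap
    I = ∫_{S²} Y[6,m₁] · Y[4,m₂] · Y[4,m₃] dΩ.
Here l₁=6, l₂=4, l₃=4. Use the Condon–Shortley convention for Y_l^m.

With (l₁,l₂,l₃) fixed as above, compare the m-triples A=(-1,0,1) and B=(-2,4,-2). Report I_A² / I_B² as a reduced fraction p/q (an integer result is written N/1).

Shared (l₁,l₂,l₃)=(6,4,4): N and (l;000)² cancel in I_A²/I_B².
A: Δ = 6!·6!·2!/15! = 1/1261260; Racah Σ t=2..4: t=2:+1/11520 t=3:−1/1728 t=4:+1/3456 = -7/34560; ⇒ 3j(6 4 4; -1 0 1)² = 7/858, sgn +1
B: Δ = 6!·6!·2!/15! = 1/1261260; Racah Σ t=6..6: t=6:+1/69120 = 1/69120; ⇒ 3j(6 4 4; -2 4 -2)² = 4/429, sgn +1
I_A²/I_B² = (7/858)/(4/429) = 7/8

7/8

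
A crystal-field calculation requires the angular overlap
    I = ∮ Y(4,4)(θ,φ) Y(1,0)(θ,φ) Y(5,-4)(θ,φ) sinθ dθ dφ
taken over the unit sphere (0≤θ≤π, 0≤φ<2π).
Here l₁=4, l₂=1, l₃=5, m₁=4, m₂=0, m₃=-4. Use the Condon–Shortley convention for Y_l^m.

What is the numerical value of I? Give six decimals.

0.147319

m-sum 0 ✓  L=10 even ✓  3≤5≤5 ✓
Π(2lᵢ+1) = 9×3×11 = 297
triangle coeff Δ(4,1,5) = 1/495
Σ_t [0,0]: t=0:+1/576 = 1/576
(3j)²=5/99 [(4 1 5; 0 0 0)], sign=-1
Σ_t [0,0]: t=0:+1/40320 = 1/40320
(3j)²=1/55 [(4 1 5; 4 0 -4)], sign=-1
⇒ 4πI² = 3/11
I = (+1)√(3/11/(4π)) = 0.14731920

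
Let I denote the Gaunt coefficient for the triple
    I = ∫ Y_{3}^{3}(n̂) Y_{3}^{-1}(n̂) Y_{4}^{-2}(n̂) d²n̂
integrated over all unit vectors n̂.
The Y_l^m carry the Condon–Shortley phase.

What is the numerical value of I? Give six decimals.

-0.188451

Checks pass: Σm=0; 10 even; l₃=4∈[0,6].
(2·3+1)(2·3+1)(2·4+1) = 441
Δ: 2! 4! 4! / 11! → 1/34650
sum: t=0:+1/72 t=1:−1/16 t=2:+1/72 = -5/144
3j²(3 3 4; 0 0 0) = Δ·Π!·Σ² = 2/77  (sign -1)
sum: t=0:+1/192 = 1/192
3j²(3 3 4; 3 -1 -2) = Δ·Π!·Σ² = 3/77  (sign +1)
combine: 4πI² = 441·2/77·3/77 = 54/121
take √, sign -1: I = -0.18845135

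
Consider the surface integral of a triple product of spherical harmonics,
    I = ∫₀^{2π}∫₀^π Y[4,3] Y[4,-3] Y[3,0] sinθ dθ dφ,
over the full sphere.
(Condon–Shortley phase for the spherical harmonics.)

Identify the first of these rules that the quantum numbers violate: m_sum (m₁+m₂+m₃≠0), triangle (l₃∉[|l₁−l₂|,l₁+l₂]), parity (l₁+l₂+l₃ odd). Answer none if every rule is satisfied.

Σmᵢ = 0  ✓
l₃∈[|l₁−l₂|,l₁+l₂]=[0,8], have l₃=3  ✓
Σlᵢ = 11 ⇒ odd  ✗

parity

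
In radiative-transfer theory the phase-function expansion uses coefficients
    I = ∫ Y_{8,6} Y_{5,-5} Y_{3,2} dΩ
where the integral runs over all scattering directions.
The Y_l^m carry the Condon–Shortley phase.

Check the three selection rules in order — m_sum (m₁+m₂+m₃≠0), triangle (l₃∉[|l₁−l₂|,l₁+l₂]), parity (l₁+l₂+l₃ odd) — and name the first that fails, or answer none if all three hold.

Σmᵢ = 3  ✗
l₃∈[|l₁−l₂|,l₁+l₂]=[3,13], have l₃=3
Σlᵢ = 16 ⇒ even

m_sum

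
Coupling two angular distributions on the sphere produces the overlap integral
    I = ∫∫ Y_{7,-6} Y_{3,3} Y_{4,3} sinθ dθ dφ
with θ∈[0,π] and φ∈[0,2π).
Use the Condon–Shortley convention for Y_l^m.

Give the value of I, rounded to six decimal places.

0.279120

Rules hold: Σm=0, L=14 even, 4≤4≤10.
N = 15·7·9 = 945
Δ = 6!·8!·0!/15! = 1/45045
Racah Σ t=3..3: t=3:−1/20736 = -1/20736
⇒ 3j(7 3 4; 0 0 0)² = 35/1287, sgn -1
Racah Σ t=6..6: t=6:+1/3628800 = 1/3628800
⇒ 3j(7 3 4; -6 3 3)² = 4/105, sgn -1
4πI² = N·(3j₀)²·(3jₘ)² = 140/143
I = +1·√(0.979021/4π) = 0.27912007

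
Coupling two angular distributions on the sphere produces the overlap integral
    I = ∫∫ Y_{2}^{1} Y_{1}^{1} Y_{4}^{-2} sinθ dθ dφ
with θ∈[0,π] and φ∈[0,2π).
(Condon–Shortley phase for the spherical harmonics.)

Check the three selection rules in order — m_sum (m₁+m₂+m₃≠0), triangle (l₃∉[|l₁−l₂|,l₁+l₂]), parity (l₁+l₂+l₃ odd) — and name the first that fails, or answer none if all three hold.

triangle

m₁+m₂+m₃ = 1 + 1 − 2 = 0  ✓
triangle: |2−1|=1 ≤ l₃=4 ≤ 2+1=3  ✗
parity: l₁+l₂+l₃ = 7 is odd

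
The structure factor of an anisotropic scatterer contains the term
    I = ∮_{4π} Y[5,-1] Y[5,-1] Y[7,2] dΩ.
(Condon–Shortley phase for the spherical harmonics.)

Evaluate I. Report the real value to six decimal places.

0.000000

Σlᵢ=17 odd — θ-integrand is odd under cosθ→−cosθ; I=0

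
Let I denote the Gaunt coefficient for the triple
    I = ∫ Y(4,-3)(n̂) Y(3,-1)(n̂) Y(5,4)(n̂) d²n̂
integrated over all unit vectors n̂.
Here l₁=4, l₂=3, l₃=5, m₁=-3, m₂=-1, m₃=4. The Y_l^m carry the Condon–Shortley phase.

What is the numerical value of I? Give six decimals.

Rules hold: Σm=0, L=12 even, 1≤5≤7.
N = 9·7·11 = 693
Δ = 2!·6!·4!/13! = 1/180180
Racah Σ t=0..2: t=0:+1/576 t=1:−1/144 t=2:+1/576 = -1/288
⇒ 3j(4 3 5; 0 0 0)² = 20/1001, sgn +1
Racah Σ t=1..2: t=1:−1/4320 t=2:+1/5760 = -1/17280
⇒ 3j(4 3 5; -3 -1 4)² = 7/4290, sgn +1
4πI² = N·(3j₀)²·(3jₘ)² = 42/1859
I = +1·√(0.0225928/4π) = 0.04240138

0.042401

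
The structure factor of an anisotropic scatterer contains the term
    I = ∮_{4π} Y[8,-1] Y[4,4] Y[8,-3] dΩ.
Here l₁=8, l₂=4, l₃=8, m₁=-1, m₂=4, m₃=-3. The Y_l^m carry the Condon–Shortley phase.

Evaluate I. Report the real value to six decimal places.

m-sum 0 ✓  L=20 even ✓  4≤8≤12 ✓
Π(2lᵢ+1) = 17×9×17 = 2601
triangle coeff Δ(8,4,8) = 1/185175900
Σ_t [0,4]: t=0:+1/557383680 t=1:−1/21772800 t=2:+1/8294400 t=3:−1/21772800 t=4:+1/557383680 = 1/30965760
(3j)²=36/4199 [(8 4 8; 0 0 0)], sign=+1
Σ_t [4,4]: t=4:+1/348364800 = 1/348364800
(3j)²=66/4199 [(8 4 8; -1 4 -3)], sign=-1
⇒ 4πI² = 21384/61009
I = (-1)√(21384/61009/(4π)) = -0.16701004

-0.167010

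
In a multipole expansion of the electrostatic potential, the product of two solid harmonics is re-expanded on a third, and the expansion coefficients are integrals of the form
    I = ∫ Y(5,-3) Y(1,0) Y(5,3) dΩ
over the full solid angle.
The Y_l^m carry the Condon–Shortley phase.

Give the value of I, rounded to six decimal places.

Σlᵢ=11 odd — θ-integrand is odd under cosθ→−cosθ; I=0

0.000000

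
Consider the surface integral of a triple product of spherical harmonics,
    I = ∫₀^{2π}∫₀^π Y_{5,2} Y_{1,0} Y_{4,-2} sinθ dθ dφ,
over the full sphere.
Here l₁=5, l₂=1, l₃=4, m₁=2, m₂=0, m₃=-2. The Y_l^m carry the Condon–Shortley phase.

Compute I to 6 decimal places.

0.225034

Checks pass: Σm=0; 10 even; l₃=4∈[4,6].
(2·5+1)(2·1+1)(2·4+1) = 297
Δ: 2! 8! 0! / 11! → 1/495
sum: t=1:−1/576 = -1/576
3j²(5 1 4; 0 0 0) = Δ·Π!·Σ² = 5/99  (sign -1)
sum: t=1:−1/1440 = -1/1440
3j²(5 1 4; 2 0 -2) = Δ·Π!·Σ² = 7/165  (sign -1)
combine: 4πI² = 297·5/99·7/165 = 7/11
take √, sign +1: I = 0.22503380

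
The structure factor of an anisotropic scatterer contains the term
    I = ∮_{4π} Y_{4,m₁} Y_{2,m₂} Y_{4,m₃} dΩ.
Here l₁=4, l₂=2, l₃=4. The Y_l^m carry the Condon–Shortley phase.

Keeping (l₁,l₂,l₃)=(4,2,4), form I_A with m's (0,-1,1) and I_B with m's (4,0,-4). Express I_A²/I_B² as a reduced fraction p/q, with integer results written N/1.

15/392

Same 4,2,4: normalisation and zero-m 3j drop out of the ratio.
A: Δ: 2! 6! 2! / 11! → 1/13860; sum: t=0:+1/96 t=1:−1/72 = -1/288; 3j²(4 2 4; 0 -1 1) = Δ·Π!·Σ² = 1/462  (sign +1)
B: Δ: 2! 6! 2! / 11! → 1/13860; sum: t=0:+1/2880 = 1/2880; 3j²(4 2 4; 4 0 -4) = Δ·Π!·Σ² = 28/495  (sign +1)
I_A²/I_B² = (1/462)/(28/495) = 15/392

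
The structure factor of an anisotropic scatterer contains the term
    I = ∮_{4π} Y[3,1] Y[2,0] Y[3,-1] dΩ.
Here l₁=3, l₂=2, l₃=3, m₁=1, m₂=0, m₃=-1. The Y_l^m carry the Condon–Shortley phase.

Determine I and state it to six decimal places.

Checks pass: Σm=0; 8 even; l₃=3∈[1,5].
(2·3+1)(2·2+1)(2·3+1) = 245
Δ: 2! 4! 2! / 9! → 1/3780
sum: t=0:+1/24 t=1:−1/4 t=2:+1/24 = -1/6
3j²(3 2 3; 0 0 0) = Δ·Π!·Σ² = 4/105  (sign +1)
sum: t=0:+1/16 t=1:−1/6 t=2:+1/96 = -3/32
3j²(3 2 3; 1 0 -1) = Δ·Π!·Σ² = 3/140  (sign -1)
combine: 4πI² = 245·4/105·3/140 = 1/5
take √, sign -1: I = -0.12615663

-0.126157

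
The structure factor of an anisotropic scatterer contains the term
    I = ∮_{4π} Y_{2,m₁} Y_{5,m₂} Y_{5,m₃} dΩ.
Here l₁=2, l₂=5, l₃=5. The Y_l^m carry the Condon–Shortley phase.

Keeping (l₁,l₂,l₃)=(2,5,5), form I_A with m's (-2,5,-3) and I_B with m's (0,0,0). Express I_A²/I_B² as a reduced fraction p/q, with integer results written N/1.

3/10

l's match ⇒ only the (l;m) 3-j factors differ between A and B.
A: triangle coeff Δ(2,5,5) = 1/38610; Σ_t [2,2]: t=2:+1/161280 = 1/161280; (3j)²=1/143 [(2 5 5; -2 5 -3)], sign=+1
B: triangle coeff Δ(2,5,5) = 1/38610; Σ_t [0,2]: t=0:+1/2880 t=1:−1/576 t=2:+1/2880 = -1/960; (3j)²=10/429 [(2 5 5; 0 0 0)], sign=+1
I_A²/I_B² = (1/143)/(10/429) = 3/10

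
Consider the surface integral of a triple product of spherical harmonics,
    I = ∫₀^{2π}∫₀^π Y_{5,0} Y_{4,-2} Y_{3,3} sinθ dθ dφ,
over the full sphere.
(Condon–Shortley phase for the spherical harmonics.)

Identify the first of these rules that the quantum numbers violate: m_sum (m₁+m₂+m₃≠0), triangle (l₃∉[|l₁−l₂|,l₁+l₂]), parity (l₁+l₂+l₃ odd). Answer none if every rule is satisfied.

m_sum

m₁+m₂+m₃ = 0 − 2 + 3 = 1  ✗
triangle: |5−4|=1 ≤ l₃=3 ≤ 5+4=9
parity: l₁+l₂+l₃ = 12 is even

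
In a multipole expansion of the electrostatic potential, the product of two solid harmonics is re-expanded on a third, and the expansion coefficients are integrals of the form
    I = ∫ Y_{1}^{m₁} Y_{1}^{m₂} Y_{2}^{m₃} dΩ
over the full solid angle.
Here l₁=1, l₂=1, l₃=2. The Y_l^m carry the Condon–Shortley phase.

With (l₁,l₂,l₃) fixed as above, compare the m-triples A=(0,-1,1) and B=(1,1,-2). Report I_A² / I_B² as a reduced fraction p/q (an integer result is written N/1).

l's match ⇒ only the (l;m) 3-j factors differ between A and B.
A: triangle coeff Δ(1,1,2) = 1/30; Σ_t [0,0]: t=0:+1/2 = 1/2; (3j)²=1/10 [(1 1 2; 0 -1 1)], sign=-1
B: triangle coeff Δ(1,1,2) = 1/30; Σ_t [0,0]: t=0:+1/4 = 1/4; (3j)²=1/5 [(1 1 2; 1 1 -2)], sign=+1
I_A²/I_B² = (1/10)/(1/5) = 1/2

1/2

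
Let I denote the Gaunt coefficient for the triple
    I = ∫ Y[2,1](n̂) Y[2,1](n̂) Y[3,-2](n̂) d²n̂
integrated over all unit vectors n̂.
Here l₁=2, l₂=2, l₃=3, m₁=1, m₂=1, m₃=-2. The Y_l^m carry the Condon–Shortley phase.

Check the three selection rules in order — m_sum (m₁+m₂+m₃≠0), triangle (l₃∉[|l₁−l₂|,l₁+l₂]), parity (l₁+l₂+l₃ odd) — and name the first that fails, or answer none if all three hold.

azimuthal sum: 1 + 1 − 2 = 0  ✓
0 ≤ 3 ≤ 4 (triangle on l)  ✓
L = 2 + 2 + 3 = 7 (odd)  ✗

parity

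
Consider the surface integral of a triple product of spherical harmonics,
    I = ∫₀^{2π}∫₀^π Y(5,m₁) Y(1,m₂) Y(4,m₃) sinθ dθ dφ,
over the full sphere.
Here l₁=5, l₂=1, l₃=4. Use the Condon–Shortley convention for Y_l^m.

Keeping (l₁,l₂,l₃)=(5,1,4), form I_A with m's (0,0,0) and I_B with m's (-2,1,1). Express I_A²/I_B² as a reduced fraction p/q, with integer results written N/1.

Same 5,1,4: normalisation and zero-m 3j drop out of the ratio.
A: Δ: 2! 8! 0! / 11! → 1/495; sum: t=1:−1/576 = -1/576; 3j²(5 1 4; 0 0 0) = Δ·Π!·Σ² = 5/99  (sign -1)
B: Δ: 2! 8! 0! / 11! → 1/495; sum: t=2:+1/1440 = 1/1440; 3j²(5 1 4; -2 1 1) = Δ·Π!·Σ² = 7/165  (sign -1)
I_A²/I_B² = (5/99)/(7/165) = 25/21

25/21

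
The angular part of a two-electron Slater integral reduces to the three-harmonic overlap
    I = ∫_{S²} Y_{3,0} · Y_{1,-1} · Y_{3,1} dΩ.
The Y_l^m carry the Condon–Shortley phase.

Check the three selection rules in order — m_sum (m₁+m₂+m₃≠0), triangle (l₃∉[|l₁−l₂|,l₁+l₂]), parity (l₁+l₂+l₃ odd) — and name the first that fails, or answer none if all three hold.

parity

m₁+m₂+m₃ = 0 − 1 + 1 = 0  ✓
triangle: |3−1|=2 ≤ l₃=3 ≤ 3+1=4  ✓
parity: l₁+l₂+l₃ = 7 is odd  ✗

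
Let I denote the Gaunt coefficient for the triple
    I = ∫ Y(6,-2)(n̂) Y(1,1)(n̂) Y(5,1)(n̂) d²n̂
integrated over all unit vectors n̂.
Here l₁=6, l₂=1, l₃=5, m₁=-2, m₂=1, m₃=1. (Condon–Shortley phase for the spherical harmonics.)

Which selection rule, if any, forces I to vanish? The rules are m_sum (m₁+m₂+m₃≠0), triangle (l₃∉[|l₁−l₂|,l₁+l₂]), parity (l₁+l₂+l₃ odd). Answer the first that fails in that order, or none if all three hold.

Σmᵢ = 0  ✓
l₃∈[|l₁−l₂|,l₁+l₂]=[5,7], have l₃=5  ✓
Σlᵢ = 12 ⇒ even  ✓

none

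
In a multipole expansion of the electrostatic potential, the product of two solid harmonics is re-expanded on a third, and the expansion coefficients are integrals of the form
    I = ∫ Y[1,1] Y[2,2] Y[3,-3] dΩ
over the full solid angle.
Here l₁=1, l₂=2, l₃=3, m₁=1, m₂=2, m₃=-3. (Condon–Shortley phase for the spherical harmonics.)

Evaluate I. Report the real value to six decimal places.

-0.319865

m-sum 0 ✓  L=6 even ✓  1≤3≤3 ✓
Π(2lᵢ+1) = 3×5×7 = 105
triangle coeff Δ(1,2,3) = 1/105
Σ_t [0,0]: t=0:+1/4 = 1/4
(3j)²=3/35 [(1 2 3; 0 0 0)], sign=-1
Σ_t [0,0]: t=0:+1/48 = 1/48
(3j)²=1/7 [(1 2 3; 1 2 -3)], sign=+1
⇒ 4πI² = 9/7
I = (-1)√(9/7/(4π)) = -0.31986543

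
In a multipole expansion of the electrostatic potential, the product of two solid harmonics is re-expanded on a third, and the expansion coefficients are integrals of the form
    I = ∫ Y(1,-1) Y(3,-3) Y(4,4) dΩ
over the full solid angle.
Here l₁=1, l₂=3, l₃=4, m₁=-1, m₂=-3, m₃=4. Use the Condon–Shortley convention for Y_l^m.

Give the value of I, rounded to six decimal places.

Rules hold: Σm=0, L=8 even, 2≤4≤4.
N = 3·7·9 = 189
Δ = 0!·2!·6!/9! = 1/252
Racah Σ t=0..0: t=0:+1/36 = 1/36
⇒ 3j(1 3 4; 0 0 0)² = 4/63, sgn +1
Racah Σ t=0..0: t=0:+1/1440 = 1/1440
⇒ 3j(1 3 4; -1 -3 4)² = 1/9, sgn +1
4πI² = N·(3j₀)²·(3jₘ)² = 4/3
I = +1·√(1.33333/4π) = 0.32573501

0.325735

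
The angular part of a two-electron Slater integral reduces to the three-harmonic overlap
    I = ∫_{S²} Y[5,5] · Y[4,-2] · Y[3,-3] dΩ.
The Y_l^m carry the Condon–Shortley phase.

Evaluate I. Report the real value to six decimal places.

m-sum 0 ✓  L=12 even ✓  1≤3≤9 ✓
Π(2lᵢ+1) = 11×9×7 = 693
triangle coeff Δ(5,4,3) = 1/180180
Σ_t [2,4]: t=2:+1/576 t=3:−1/144 t=4:+1/576 = -1/288
(3j)²=20/1001 [(5 4 3; 0 0 0)], sign=+1
Σ_t [0,0]: t=0:+1/34560 = 1/34560
(3j)²=5/286 [(5 4 3; 5 -2 -3)], sign=+1
⇒ 4πI² = 450/1859
I = (+1)√(450/1859/(4π)) = 0.13879110

0.138791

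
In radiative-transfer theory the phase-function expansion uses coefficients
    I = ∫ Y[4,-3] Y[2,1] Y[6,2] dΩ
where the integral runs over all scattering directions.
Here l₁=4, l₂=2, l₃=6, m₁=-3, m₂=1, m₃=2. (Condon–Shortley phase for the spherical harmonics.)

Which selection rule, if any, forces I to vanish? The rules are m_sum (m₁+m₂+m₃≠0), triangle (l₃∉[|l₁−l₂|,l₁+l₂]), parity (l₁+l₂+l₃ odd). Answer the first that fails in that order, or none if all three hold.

none

azimuthal sum: -3 + 1 + 2 = 0  ✓
2 ≤ 6 ≤ 6 (triangle on l)  ✓
L = 4 + 2 + 6 = 12 (even)  ✓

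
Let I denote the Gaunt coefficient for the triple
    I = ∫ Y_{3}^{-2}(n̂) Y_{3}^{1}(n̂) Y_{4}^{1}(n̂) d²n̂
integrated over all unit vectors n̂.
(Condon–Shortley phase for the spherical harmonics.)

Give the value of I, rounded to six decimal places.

0.145070

Rules hold: Σm=0, L=10 even, 0≤4≤6.
N = 7·7·9 = 441
Δ = 2!·4!·4!/11! = 1/34650
Racah Σ t=0..2: t=0:+1/72 t=1:−1/16 t=2:+1/72 = -5/144
⇒ 3j(3 3 4; 0 0 0)² = 2/77, sgn -1
Racah Σ t=1..2: t=1:−1/144 t=2:+1/48 = 1/72
⇒ 3j(3 3 4; -2 1 1)² = 16/693, sgn -1
4πI² = N·(3j₀)²·(3jₘ)² = 32/121
I = +1·√(0.264463/4π) = 0.14506992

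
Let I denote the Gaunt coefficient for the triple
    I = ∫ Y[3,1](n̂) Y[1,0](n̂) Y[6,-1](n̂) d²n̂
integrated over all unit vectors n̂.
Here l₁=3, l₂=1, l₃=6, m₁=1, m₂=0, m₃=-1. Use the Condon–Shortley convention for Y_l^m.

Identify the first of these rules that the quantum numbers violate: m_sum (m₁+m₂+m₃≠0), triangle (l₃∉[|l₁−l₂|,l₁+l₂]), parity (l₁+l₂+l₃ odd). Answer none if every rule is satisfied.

azimuthal sum: 1 + 0 − 1 = 0  ✓
2 ≤ 6 ≤ 4 (triangle on l)  ✗
L = 3 + 1 + 6 = 10 (even)

triangle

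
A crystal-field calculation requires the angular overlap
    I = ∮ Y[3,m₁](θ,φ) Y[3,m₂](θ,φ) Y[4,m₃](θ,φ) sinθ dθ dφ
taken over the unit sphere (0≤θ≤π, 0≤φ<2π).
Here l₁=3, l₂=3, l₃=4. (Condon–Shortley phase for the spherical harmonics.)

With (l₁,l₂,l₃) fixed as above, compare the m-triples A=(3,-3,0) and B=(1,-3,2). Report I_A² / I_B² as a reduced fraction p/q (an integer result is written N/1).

Shared (l₁,l₂,l₃)=(3,3,4): N and (l;000)² cancel in I_A²/I_B².
A: Δ = 2!·4!·4!/11! = 1/34650; Racah Σ t=0..0: t=0:+1/1152 = 1/1152; ⇒ 3j(3 3 4; 3 -3 0)² = 1/154, sgn +1
B: Δ = 2!·4!·4!/11! = 1/34650; Racah Σ t=0..0: t=0:+1/192 = 1/192; ⇒ 3j(3 3 4; 1 -3 2)² = 3/77, sgn +1
I_A²/I_B² = (1/154)/(3/77) = 1/6

1/6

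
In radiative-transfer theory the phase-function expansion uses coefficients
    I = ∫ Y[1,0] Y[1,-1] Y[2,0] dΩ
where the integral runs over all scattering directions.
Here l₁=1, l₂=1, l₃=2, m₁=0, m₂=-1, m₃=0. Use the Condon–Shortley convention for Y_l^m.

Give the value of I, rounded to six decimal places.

Σmᵢ = -1 ≠ 0, so the φ-integral vanishes; I = 0

0.000000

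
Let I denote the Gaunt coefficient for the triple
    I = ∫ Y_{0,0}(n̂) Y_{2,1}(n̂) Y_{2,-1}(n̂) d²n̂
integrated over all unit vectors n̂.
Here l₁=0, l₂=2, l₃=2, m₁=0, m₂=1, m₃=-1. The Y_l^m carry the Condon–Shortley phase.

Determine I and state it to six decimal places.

-0.282095

m-sum 0 ✓  L=4 even ✓  2≤2≤2 ✓
Π(2lᵢ+1) = 1×5×5 = 25
triangle coeff Δ(0,2,2) = 1/5
Σ_t [0,0]: t=0:+1/4 = 1/4
(3j)²=1/5 [(0 2 2; 0 0 0)], sign=+1
Σ_t [0,0]: t=0:+1/6 = 1/6
(3j)²=1/5 [(0 2 2; 0 1 -1)], sign=-1
⇒ 4πI² = 1/1
I = (-1)√(1/1/(4π)) = -0.28209479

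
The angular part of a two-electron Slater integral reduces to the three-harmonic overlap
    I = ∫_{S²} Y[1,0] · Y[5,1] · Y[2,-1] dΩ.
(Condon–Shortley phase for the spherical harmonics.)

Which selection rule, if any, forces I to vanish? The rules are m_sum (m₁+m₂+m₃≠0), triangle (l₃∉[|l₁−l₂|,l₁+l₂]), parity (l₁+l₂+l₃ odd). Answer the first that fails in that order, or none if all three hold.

m₁+m₂+m₃ = 0 + 1 − 1 = 0  ✓
triangle: |1−5|=4 ≤ l₃=2 ≤ 1+5=6  ✗
parity: l₁+l₂+l₃ = 8 is even

triangle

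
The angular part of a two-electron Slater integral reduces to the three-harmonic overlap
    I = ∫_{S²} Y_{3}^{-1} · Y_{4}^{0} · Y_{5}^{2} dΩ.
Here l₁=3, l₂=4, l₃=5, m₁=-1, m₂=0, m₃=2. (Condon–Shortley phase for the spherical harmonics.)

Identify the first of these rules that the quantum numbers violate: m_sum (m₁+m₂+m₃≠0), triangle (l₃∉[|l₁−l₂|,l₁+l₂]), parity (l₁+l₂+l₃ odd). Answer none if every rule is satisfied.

m_sum

Σmᵢ = 1  ✗
l₃∈[|l₁−l₂|,l₁+l₂]=[1,7], have l₃=5
Σlᵢ = 12 ⇒ even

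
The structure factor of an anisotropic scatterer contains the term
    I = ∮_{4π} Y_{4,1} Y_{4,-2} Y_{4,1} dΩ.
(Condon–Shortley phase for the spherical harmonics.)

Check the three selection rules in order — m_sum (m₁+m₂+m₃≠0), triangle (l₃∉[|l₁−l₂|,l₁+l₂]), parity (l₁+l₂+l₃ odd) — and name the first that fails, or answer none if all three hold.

Σmᵢ = 0  ✓
l₃∈[|l₁−l₂|,l₁+l₂]=[0,8], have l₃=4  ✓
Σlᵢ = 12 ⇒ even  ✓

none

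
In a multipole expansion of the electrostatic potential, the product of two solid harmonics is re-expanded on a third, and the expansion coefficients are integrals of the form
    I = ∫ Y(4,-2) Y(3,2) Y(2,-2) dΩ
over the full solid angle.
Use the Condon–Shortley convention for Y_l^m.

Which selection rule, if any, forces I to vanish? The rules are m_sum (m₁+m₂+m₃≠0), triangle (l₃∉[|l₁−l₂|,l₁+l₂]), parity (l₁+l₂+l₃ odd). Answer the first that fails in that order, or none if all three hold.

azimuthal sum: -2 + 2 − 2 = -2  ✗
1 ≤ 2 ≤ 7 (triangle on l)
L = 4 + 3 + 2 = 9 (odd)

m_sum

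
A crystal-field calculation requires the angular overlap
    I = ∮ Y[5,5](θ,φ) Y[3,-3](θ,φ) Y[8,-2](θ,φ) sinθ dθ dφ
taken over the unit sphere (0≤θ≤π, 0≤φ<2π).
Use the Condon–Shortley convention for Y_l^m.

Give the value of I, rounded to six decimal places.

0.004198

Checks pass: Σm=0; 16 even; l₃=8∈[2,8].
(2·5+1)(2·3+1)(2·8+1) = 1309
Δ: 0! 10! 6! / 17! → 1/136136
sum: t=0:+1/518400 = 1/518400
3j²(5 3 8; 0 0 0) = Δ·Π!·Σ² = 56/2431  (sign +1)
sum: t=0:+1/2612736000 = 1/2612736000
3j²(5 3 8; 5 -3 -2) = Δ·Π!·Σ² = 1/136136  (sign +1)
combine: 4πI² = 1309·56/2431·1/136136 = 7/31603
take √, sign +1: I = 0.00419836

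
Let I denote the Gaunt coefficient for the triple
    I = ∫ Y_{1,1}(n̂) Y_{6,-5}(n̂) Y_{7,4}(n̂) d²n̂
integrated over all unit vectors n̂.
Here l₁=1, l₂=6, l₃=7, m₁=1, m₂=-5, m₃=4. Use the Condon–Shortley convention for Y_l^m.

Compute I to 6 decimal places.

0.060604

m-sum 0 ✓  L=14 even ✓  5≤7≤7 ✓
Π(2lᵢ+1) = 3×13×15 = 585
triangle coeff Δ(1,6,7) = 1/1365
Σ_t [0,0]: t=0:+1/518400 = 1/518400
(3j)²=7/195 [(1 6 7; 0 0 0)], sign=-1
Σ_t [0,0]: t=0:+1/79833600 = 1/79833600
(3j)²=1/455 [(1 6 7; 1 -5 4)], sign=-1
⇒ 4πI² = 3/65
I = (+1)√(3/65/(4π)) = 0.06060368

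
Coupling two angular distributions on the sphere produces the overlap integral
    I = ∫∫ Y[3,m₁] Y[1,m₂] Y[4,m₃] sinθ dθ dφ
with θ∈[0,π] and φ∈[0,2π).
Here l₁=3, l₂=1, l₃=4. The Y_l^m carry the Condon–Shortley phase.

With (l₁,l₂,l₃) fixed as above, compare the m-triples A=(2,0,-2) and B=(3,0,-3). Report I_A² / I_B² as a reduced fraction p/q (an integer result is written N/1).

l's match ⇒ only the (l;m) 3-j factors differ between A and B.
A: triangle coeff Δ(3,1,4) = 1/252; Σ_t [0,0]: t=0:+1/120 = 1/120; (3j)²=1/21 [(3 1 4; 2 0 -2)], sign=+1
B: triangle coeff Δ(3,1,4) = 1/252; Σ_t [0,0]: t=0:+1/720 = 1/720; (3j)²=1/36 [(3 1 4; 3 0 -3)], sign=-1
I_A²/I_B² = (1/21)/(1/36) = 12/7

12/7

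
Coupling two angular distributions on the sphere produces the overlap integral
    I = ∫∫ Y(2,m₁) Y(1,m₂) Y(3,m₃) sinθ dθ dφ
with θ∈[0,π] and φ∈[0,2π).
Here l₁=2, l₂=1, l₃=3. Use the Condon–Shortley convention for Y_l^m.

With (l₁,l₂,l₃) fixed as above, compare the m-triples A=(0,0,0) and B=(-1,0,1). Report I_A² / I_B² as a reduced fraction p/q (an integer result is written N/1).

9/8

l's match ⇒ only the (l;m) 3-j factors differ between A and B.
A: triangle coeff Δ(2,1,3) = 1/105; Σ_t [0,0]: t=0:+1/4 = 1/4; (3j)²=3/35 [(2 1 3; 0 0 0)], sign=-1
B: triangle coeff Δ(2,1,3) = 1/105; Σ_t [0,0]: t=0:+1/6 = 1/6; (3j)²=8/105 [(2 1 3; -1 0 1)], sign=+1
I_A²/I_B² = (3/35)/(8/105) = 9/8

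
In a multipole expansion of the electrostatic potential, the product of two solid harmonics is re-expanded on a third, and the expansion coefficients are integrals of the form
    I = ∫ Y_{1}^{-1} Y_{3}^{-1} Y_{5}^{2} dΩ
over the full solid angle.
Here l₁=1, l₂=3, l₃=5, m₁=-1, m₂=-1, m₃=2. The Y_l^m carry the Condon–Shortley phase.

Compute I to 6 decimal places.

|1−3|≤5≤1+3 violated ⇒ I = 0

0.000000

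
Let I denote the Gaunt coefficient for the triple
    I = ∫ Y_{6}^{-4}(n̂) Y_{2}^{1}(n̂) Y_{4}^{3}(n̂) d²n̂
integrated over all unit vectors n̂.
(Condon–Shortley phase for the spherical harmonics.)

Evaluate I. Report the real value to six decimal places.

0.246389

Rules hold: Σm=0, L=12 even, 4≤4≤8.
N = 13·5·9 = 585
Δ = 4!·8!·0!/13! = 1/6435
Racah Σ t=2..2: t=2:+1/2304 = 1/2304
⇒ 3j(6 2 4; 0 0 0)² = 5/143, sgn +1
Racah Σ t=3..3: t=3:−1/30240 = -1/30240
⇒ 3j(6 2 4; -4 1 3)² = 16/429, sgn +1
4πI² = N·(3j₀)²·(3jₘ)² = 1200/1573
I = +1·√(0.762873/4π) = 0.24638901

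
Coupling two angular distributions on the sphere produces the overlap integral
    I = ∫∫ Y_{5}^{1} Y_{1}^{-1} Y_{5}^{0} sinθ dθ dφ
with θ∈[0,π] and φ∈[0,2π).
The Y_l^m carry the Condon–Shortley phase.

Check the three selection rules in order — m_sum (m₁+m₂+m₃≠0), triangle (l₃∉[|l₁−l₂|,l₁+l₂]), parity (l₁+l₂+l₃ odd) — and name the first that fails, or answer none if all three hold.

m₁+m₂+m₃ = 1 − 1 + 0 = 0  ✓
triangle: |5−1|=4 ≤ l₃=5 ≤ 5+1=6  ✓
parity: l₁+l₂+l₃ = 11 is odd  ✗

parity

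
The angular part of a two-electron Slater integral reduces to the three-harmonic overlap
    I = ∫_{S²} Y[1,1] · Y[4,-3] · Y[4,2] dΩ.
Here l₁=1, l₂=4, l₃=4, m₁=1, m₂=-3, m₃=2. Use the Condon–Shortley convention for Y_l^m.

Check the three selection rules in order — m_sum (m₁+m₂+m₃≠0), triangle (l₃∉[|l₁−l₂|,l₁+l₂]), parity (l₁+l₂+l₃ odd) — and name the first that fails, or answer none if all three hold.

azimuthal sum: 1 − 3 + 2 = 0  ✓
3 ≤ 4 ≤ 5 (triangle on l)  ✓
L = 1 + 4 + 4 = 9 (odd)  ✗

parity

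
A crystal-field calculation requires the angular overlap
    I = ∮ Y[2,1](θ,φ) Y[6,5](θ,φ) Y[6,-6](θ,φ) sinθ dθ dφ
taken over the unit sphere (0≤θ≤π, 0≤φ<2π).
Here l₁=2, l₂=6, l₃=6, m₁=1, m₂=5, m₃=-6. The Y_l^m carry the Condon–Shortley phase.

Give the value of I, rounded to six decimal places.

0.178412

Rules hold: Σm=0, L=14 even, 4≤6≤8.
N = 5·13·13 = 845
Δ = 2!·2!·10!/15! = 1/90090
Racah Σ t=0..2: t=0:+1/69120 t=1:−1/14400 t=2:+1/69120 = -7/172800
⇒ 3j(2 6 6; 0 0 0)² = 14/715, sgn -1
Racah Σ t=1..1: t=1:−1/7257600 = -1/7257600
⇒ 3j(2 6 6; 1 5 -6)² = 11/455, sgn -1
4πI² = N·(3j₀)²·(3jₘ)² = 2/5
I = +1·√(0.4/4π) = 0.17841241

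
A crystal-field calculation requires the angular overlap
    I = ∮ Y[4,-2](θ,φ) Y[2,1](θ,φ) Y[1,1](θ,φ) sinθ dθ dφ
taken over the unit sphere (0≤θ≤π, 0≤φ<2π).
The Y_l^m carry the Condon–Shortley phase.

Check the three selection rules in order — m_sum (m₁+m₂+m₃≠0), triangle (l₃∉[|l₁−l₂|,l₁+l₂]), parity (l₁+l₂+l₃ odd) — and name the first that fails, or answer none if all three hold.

triangle

m₁+m₂+m₃ = -2 + 1 + 1 = 0  ✓
triangle: |4−2|=2 ≤ l₃=1 ≤ 4+2=6  ✗
parity: l₁+l₂+l₃ = 7 is odd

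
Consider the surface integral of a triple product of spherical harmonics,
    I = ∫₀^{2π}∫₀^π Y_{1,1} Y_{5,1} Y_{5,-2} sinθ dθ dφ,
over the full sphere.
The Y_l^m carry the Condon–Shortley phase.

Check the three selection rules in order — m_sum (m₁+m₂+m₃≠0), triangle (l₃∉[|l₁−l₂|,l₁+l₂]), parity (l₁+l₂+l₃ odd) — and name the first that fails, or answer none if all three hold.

Σmᵢ = 0  ✓
l₃∈[|l₁−l₂|,l₁+l₂]=[4,6], have l₃=5  ✓
Σlᵢ = 11 ⇒ odd  ✗

parity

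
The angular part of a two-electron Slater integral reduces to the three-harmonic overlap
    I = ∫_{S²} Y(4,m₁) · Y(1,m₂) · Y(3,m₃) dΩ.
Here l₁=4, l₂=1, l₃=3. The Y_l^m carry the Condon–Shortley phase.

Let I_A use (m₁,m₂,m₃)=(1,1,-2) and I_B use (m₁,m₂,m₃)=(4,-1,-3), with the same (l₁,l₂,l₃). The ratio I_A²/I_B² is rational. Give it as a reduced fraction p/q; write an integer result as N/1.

Same 4,1,3: normalisation and zero-m 3j drop out of the ratio.
A: Δ: 2! 6! 0! / 9! → 1/252; sum: t=2:+1/240 = 1/240; 3j²(4 1 3; 1 1 -2) = Δ·Π!·Σ² = 1/84  (sign -1)
B: Δ: 2! 6! 0! / 9! → 1/252; sum: t=0:+1/1440 = 1/1440; 3j²(4 1 3; 4 -1 -3) = Δ·Π!·Σ² = 1/9  (sign +1)
I_A²/I_B² = (1/84)/(1/9) = 3/28

3/28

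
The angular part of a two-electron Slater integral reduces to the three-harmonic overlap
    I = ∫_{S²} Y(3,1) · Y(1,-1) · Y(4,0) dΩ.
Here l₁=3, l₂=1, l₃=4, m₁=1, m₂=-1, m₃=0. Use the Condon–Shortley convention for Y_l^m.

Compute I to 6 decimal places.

Checks pass: Σm=0; 8 even; l₃=4∈[2,4].
(2·3+1)(2·1+1)(2·4+1) = 189
Δ: 0! 6! 2! / 9! → 1/252
sum: t=0:+1/36 = 1/36
3j²(3 1 4; 0 0 0) = Δ·Π!·Σ² = 4/63  (sign +1)
sum: t=0:+1/96 = 1/96
3j²(3 1 4; 1 -1 0) = Δ·Π!·Σ² = 1/42  (sign +1)
combine: 4πI² = 189·4/63·1/42 = 2/7
take √, sign +1: I = 0.15078601

0.150786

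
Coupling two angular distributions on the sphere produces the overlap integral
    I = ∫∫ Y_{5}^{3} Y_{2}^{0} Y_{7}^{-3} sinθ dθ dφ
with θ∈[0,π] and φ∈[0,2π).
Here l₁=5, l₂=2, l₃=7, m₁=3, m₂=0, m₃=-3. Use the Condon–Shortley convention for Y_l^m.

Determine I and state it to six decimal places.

-0.186208

Checks pass: Σm=0; 14 even; l₃=7∈[3,7].
(2·5+1)(2·2+1)(2·7+1) = 825
Δ: 0! 10! 4! / 15! → 1/15015
sum: t=0:+1/57600 = 1/57600
3j²(5 2 7; 0 0 0) = Δ·Π!·Σ² = 21/715  (sign -1)
sum: t=0:+1/322560 = 1/322560
3j²(5 2 7; 3 0 -3) = Δ·Π!·Σ² = 18/1001  (sign +1)
combine: 4πI² = 825·21/715·18/1001 = 810/1859
take √, sign -1: I = -0.18620781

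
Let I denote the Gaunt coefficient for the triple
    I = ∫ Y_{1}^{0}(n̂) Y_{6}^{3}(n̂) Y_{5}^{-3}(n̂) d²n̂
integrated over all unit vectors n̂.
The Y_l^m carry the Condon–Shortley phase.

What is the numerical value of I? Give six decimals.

-0.212310

Checks pass: Σm=0; 12 even; l₃=5∈[5,7].
(2·1+1)(2·6+1)(2·5+1) = 429
Δ: 2! 0! 10! / 13! → 1/858
sum: t=1:−1/14400 = -1/14400
3j²(1 6 5; 0 0 0) = Δ·Π!·Σ² = 6/143  (sign +1)
sum: t=1:−1/80640 = -1/80640
3j²(1 6 5; 0 3 -3) = Δ·Π!·Σ² = 9/286  (sign -1)
combine: 4πI² = 429·6/143·9/286 = 81/143
take √, sign -1: I = -0.21230956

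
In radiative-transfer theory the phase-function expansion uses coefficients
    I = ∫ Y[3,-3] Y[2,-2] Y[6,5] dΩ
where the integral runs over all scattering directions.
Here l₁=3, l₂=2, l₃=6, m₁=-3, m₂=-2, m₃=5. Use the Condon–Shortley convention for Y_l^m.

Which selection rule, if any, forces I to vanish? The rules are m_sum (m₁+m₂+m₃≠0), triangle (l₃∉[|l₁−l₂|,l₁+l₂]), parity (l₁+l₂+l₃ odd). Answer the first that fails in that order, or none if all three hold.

triangle

azimuthal sum: -3 − 2 + 5 = 0  ✓
1 ≤ 6 ≤ 5 (triangle on l)  ✗
L = 3 + 2 + 6 = 11 (odd)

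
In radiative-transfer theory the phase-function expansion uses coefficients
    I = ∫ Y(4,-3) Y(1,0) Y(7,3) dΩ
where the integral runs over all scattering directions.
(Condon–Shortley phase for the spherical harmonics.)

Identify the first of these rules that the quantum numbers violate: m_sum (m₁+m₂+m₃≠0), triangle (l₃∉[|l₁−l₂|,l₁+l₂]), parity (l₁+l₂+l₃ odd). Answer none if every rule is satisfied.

triangle

Σmᵢ = 0  ✓
l₃∈[|l₁−l₂|,l₁+l₂]=[3,5], have l₃=7  ✗
Σlᵢ = 12 ⇒ even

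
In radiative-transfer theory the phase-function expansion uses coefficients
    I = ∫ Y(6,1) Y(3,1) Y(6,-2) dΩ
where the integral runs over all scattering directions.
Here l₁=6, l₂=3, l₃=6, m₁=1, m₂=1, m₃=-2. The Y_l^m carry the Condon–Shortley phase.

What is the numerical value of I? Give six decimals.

0.000000

L=15 odd ⇒ parity kills the (l;000) factor ⇒ I = 0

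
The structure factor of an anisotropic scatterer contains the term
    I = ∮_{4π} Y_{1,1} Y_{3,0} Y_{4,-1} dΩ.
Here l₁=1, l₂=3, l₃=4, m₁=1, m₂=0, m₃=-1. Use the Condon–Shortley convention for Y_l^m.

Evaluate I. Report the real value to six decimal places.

-0.194664

Checks pass: Σm=0; 8 even; l₃=4∈[2,4].
(2·1+1)(2·3+1)(2·4+1) = 189
Δ: 0! 2! 6! / 9! → 1/252
sum: t=0:+1/36 = 1/36
3j²(1 3 4; 0 0 0) = Δ·Π!·Σ² = 4/63  (sign +1)
sum: t=0:+1/72 = 1/72
3j²(1 3 4; 1 0 -1) = Δ·Π!·Σ² = 5/126  (sign -1)
combine: 4πI² = 189·4/63·5/126 = 10/21
take √, sign -1: I = -0.19466390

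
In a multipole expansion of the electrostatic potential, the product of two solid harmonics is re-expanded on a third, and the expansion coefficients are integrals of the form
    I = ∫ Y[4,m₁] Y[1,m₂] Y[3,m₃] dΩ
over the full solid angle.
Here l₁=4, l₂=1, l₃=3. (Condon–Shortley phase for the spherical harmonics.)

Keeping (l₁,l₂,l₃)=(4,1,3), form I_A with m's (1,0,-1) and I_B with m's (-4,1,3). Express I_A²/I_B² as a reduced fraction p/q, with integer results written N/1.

15/28

Same 4,1,3: normalisation and zero-m 3j drop out of the ratio.
A: Δ: 2! 6! 0! / 9! → 1/252; sum: t=1:−1/48 = -1/48; 3j²(4 1 3; 1 0 -1) = Δ·Π!·Σ² = 5/84  (sign -1)
B: Δ: 2! 6! 0! / 9! → 1/252; sum: t=2:+1/1440 = 1/1440; 3j²(4 1 3; -4 1 3) = Δ·Π!·Σ² = 1/9  (sign +1)
I_A²/I_B² = (5/84)/(1/9) = 15/28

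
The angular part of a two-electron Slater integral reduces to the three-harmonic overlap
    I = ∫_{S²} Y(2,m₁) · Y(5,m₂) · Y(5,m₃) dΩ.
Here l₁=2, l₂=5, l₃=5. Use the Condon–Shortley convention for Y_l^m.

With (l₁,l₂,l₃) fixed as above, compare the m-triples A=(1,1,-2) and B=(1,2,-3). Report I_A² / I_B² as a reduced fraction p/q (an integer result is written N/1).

21/50

l's match ⇒ only the (l;m) 3-j factors differ between A and B.
A: triangle coeff Δ(2,5,5) = 1/38610; Σ_t [0,1]: t=0:+1/2880 t=1:−1/1440 = -1/2880; (3j)²=7/715 [(2 5 5; 1 1 -2)], sign=+1
B: triangle coeff Δ(2,5,5) = 1/38610; Σ_t [0,1]: t=0:+1/10080 t=1:−1/2880 = -1/4032; (3j)²=10/429 [(2 5 5; 1 2 -3)], sign=-1
I_A²/I_B² = (7/715)/(10/429) = 21/50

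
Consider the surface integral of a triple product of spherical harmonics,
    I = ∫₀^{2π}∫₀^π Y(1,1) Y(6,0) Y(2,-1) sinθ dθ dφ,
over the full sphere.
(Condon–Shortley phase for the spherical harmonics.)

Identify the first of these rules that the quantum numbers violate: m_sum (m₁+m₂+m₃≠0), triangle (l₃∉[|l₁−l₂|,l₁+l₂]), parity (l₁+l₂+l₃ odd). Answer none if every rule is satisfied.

triangle

azimuthal sum: 1 + 0 − 1 = 0  ✓
5 ≤ 2 ≤ 7 (triangle on l)  ✗
L = 1 + 6 + 2 = 9 (odd)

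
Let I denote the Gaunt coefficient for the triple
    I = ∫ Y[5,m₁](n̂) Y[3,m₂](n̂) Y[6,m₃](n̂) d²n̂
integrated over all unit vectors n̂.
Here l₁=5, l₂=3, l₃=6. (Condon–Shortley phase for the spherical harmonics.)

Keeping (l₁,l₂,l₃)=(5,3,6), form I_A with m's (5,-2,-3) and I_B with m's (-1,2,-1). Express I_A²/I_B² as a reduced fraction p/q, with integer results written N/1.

3/7

Shared (l₁,l₂,l₃)=(5,3,6): N and (l;000)² cancel in I_A²/I_B².
A: Δ = 2!·8!·4!/15! = 1/675675; Racah Σ t=0..0: t=0:+1/483840 = 1/483840; ⇒ 3j(5 3 6; 5 -2 -3)² = 6/1001, sgn -1
B: Δ = 2!·8!·4!/15! = 1/675675; Racah Σ t=1..2: t=1:−1/17280 t=2:+1/6912 = 1/11520; ⇒ 3j(5 3 6; -1 2 -1)² = 2/143, sgn -1
I_A²/I_B² = (6/1001)/(2/143) = 3/7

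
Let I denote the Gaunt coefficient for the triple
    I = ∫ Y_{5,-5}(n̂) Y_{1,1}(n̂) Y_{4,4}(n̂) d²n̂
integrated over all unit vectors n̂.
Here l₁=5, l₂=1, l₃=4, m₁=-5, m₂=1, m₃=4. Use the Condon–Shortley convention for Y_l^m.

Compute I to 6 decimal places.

m-sum 0 ✓  L=10 even ✓  4≤4≤6 ✓
Π(2lᵢ+1) = 11×3×9 = 297
triangle coeff Δ(5,1,4) = 1/495
Σ_t [1,1]: t=1:−1/576 = -1/576
(3j)²=5/99 [(5 1 4; 0 0 0)], sign=-1
Σ_t [2,2]: t=2:+1/80640 = 1/80640
(3j)²=1/11 [(5 1 4; -5 1 4)], sign=+1
⇒ 4πI² = 15/11
I = (-1)√(15/11/(4π)) = -0.32941575

-0.329416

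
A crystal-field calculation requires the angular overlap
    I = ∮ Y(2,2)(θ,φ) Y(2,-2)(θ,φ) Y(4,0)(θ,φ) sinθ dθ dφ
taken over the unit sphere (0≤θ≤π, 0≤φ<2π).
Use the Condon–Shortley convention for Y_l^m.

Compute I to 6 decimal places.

Rules hold: Σm=0, L=8 even, 0≤4≤4.
N = 5·5·9 = 225
Δ = 0!·4!·4!/9! = 1/630
Racah Σ t=0..0: t=0:+1/16 = 1/16
⇒ 3j(2 2 4; 0 0 0)² = 2/35, sgn +1
Racah Σ t=0..0: t=0:+1/576 = 1/576
⇒ 3j(2 2 4; 2 -2 0)² = 1/630, sgn +1
4πI² = N·(3j₀)²·(3jₘ)² = 1/49
I = +1·√(0.0204082/4π) = 0.04029926

0.040299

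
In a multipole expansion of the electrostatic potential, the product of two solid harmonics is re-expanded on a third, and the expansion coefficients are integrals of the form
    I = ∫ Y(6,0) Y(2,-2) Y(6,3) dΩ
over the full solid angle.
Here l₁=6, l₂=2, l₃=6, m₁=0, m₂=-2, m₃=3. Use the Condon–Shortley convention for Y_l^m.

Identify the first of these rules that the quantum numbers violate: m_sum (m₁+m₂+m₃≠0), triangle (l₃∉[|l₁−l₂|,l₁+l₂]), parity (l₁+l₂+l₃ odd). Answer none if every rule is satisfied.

azimuthal sum: 0 − 2 + 3 = 1  ✗
4 ≤ 6 ≤ 8 (triangle on l)
L = 6 + 2 + 6 = 14 (even)

m_sum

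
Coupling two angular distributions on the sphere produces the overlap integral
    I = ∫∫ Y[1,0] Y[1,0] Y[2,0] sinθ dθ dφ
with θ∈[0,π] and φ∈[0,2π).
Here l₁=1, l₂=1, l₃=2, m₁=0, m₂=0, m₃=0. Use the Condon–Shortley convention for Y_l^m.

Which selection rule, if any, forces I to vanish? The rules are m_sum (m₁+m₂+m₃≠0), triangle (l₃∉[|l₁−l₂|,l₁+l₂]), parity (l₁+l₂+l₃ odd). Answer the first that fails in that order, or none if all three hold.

azimuthal sum: 0 + 0 + 0 = 0  ✓
0 ≤ 2 ≤ 2 (triangle on l)  ✓
L = 1 + 1 + 2 = 4 (even)  ✓

none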